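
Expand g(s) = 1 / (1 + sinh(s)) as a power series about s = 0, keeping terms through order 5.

Use the geometric series for the reciprocal, then substitute.
g(0) = 1
g′(0) = -1
g′′(0) = 2
g′′′(0) = -7
g^(4)(0) = 32
g^(5)(0) = -181

-181*s^5/120 + 4*s^4/3 - 7*s^3/6 + s^2 - s + 1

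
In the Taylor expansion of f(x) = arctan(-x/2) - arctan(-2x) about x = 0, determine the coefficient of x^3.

Add the two expansions coefficient-wise.
f(0) = 0
f′(0) = 3/2
f′′(0) = 0
f′′′(0) = -63/4
So c_3 = f′′′(0)/3! = -21/8.

-21/8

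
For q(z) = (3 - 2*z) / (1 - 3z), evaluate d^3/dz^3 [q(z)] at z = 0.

378

Shift and add copies of the series according to the polynomial's terms.
The coefficient of z^3 in the expansion is 63, so q′′′(0) = 3! * (63) = 378.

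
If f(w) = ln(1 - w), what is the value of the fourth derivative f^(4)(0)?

-6

From the series, [w^4] f = -1/4; multiply by 4! = 24 to get -6.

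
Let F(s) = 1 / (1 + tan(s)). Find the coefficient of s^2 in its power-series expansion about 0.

1

Write 1/(1+u) = 1 - u + u^2 - u^3 + ... and substitute the series for u.
F(0) = 1
F′(0) = -1
F′′(0) = 2
So c_2 = F′′(0)/2! = 1.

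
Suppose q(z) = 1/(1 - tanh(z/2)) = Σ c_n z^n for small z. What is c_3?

Let u equal the inner series; expand the outer function in u and truncate.
q(0) = 1
q′(0) = 1/2
q′′(0) = 1/2
q′′′(0) = 1/2

1/12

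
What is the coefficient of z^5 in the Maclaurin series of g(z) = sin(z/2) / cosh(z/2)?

3/320

Divide the numerator series by the denominator series (power-series long division).
[z^0] = 0;  [z^1] = 1/2;  [z^2] = 0;  [z^3] = -1/12;  [z^4] = 0;  [z^5] = 3/320.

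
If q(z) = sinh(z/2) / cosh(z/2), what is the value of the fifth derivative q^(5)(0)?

1/2

Invert the denominator's series and multiply.
The coefficient of z^5 in the expansion is 1/240, so q^(5)(0) = 5! * (1/240) = 1/2.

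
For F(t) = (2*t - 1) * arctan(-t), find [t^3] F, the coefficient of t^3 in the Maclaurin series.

Shift and add copies of the series according to the polynomial's terms.
[t^0] = 0;  [t^1] = 1;  [t^2] = -2;  [t^3] = -1/3.
So c_3 = F′′′(0)/3! = -1/3.

-1/3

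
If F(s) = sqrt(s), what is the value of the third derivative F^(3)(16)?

3/8192

Compute the successive derivatives at the expansion point and divide by k!.
From the series, [(s - 16)^3] F = 1/16384; multiply by 3! = 6 to get 3/8192.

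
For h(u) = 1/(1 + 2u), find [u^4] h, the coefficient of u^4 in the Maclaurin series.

16

Apply the Taylor formula c_k = f^(k)(a)/k!.
h(0) = 1
h′(0) = -2
h′′(0) = 8
h′′′(0) = -48
h^(4)(0) = 384
So c_4 = h^(4)(0)/4! = 16.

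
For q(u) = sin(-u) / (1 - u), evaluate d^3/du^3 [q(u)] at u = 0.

Expand 1/(denominator) as a geometric series and multiply by the numerator's series.
From the series, [u^3] q = -5/6; multiply by 3! = 6 to get -5.

-5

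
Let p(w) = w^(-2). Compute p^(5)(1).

Use the known series and substitute for the argument.
The coefficient of (w - 1)^5 in the expansion is -6, so p^(5)(1) = 5! * (-6) = -720.

-720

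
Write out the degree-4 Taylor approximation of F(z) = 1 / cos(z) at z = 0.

5*z^4/24 + z^2/2 + 1

Invert the denominator's series and multiply.
F(0) = 1
F′(0) = 0
F′′(0) = 1
F′′′(0) = 0
F^(4)(0) = 5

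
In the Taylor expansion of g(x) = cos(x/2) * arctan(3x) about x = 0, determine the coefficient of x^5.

31829/640

Take the Cauchy product of the two expansions.
g(0) = 0
g′(0) = 3
g′′(0) = 0
g′′′(0) = -225/4
g^(4)(0) = 0
g^(5)(0) = 95487/16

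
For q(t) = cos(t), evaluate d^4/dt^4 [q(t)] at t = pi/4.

sqrt(2)/2

The coefficient of (t - pi/4)^4 in the expansion is sqrt(2)/48, so q^(4)(pi/4) = 4! * (sqrt(2)/48) = sqrt(2)/2.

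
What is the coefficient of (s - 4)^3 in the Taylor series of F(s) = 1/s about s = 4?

F(4) = 1/4
F′(4) = -1/16
F′′(4) = 1/32
F′′′(4) = -3/128

-1/256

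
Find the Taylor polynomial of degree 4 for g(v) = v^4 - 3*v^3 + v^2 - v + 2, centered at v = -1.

Use the known series and substitute for the argument.
g(-1) = 8
g′(-1) = -16
g′′(-1) = 32
g′′′(-1) = -42
g^(4)(-1) = 24

(v + 1)^4 - 7*(v + 1)^3 + 16*(v + 1)^2 - 16*(v + 1) + 8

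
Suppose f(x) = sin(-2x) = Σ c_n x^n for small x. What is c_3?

4/3

c_3 = f′′′(0)/3! = 4/3.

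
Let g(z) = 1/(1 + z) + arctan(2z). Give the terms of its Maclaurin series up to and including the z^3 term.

-11*z^3/3 + z^2 + z + 1

Combine the two series term by term.
g(0) = 1
g′(0) = 1
g′′(0) = 2
g′′′(0) = -22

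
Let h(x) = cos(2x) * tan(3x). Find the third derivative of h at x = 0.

Take the Cauchy product of the two expansions.
The coefficient of x^3 in the expansion is 3, so h′′′(0) = 3! * (3) = 18.

18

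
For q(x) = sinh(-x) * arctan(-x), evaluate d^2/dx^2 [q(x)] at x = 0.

Take the Cauchy product of the two expansions.
The coefficient of x^2 in the expansion is 1, so q′′(0) = 2! * (1) = 2.

2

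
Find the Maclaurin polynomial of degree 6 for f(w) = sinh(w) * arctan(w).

Expand each factor separately, then convolve coefficients.
f(0) = 0
f′(0) = 0
f′′(0) = 2
f′′′(0) = 0
f^(4)(0) = -4
f^(5)(0) = 0
f^(6)(0) = 110
The Taylor polynomial is Σ f^(k)(0)/k! · w^k.

11*w^6/72 - w^4/6 + w^2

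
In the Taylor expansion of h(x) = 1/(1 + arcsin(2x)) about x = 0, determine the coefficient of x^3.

Substitute the inner expansion into the outer series and collect powers.

-28/3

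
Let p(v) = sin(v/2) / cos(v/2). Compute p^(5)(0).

1/2

Invert the denominator's series and multiply.
The coefficient of v^5 in the expansion is 1/240, so p^(5)(0) = 5! * (1/240) = 1/2.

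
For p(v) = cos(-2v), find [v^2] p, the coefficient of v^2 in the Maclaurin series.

-2

p(0) = 1
p′(0) = 0
p′′(0) = -4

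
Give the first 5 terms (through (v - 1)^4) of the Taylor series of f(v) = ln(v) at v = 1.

-(v - 1)^4/4 + (v - 1)^3/3 - (v - 1)^2/2 + (v - 1)

f(1) = 0
f′(1) = 1
f′′(1) = -1
f′′′(1) = 2
f^(4)(1) = -6
Then c_k = f^(k)(1)/k! gives each Taylor coefficient.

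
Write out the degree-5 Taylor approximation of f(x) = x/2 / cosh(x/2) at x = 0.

Divide the numerator series by the denominator series (power-series long division).
f(0) = 0
f′(0) = 1/2
f′′(0) = 0
f′′′(0) = -3/8
f^(4)(0) = 0
f^(5)(0) = 25/32
The Taylor polynomial is Σ f^(k)(0)/k! · x^k.

5*x^5/768 - x^3/16 + x/2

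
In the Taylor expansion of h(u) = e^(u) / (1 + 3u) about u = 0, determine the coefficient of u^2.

Expand each factor separately, then convolve coefficients.
h(0) = 1
h′(0) = -2
h′′(0) = 13

13/2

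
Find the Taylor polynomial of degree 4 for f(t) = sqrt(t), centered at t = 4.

-5*(t - 4)^4/16384 + (t - 4)^3/512 - (t - 4)^2/64 + (t - 4)/4 + 2

f(4) = 2
f′(4) = 1/4
f′′(4) = -1/32
f′′′(4) = 3/256
f^(4)(4) = -15/2048
The Taylor polynomial is Σ f^(k)(4)/k! · (t - 4)^k.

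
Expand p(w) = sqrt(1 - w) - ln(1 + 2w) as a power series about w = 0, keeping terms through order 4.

507*w^4/128 - 131*w^3/48 + 15*w^2/8 - 5*w/2 + 1

Combine the two series term by term.
p(0) = 1
p′(0) = -5/2
p′′(0) = 15/4
p′′′(0) = -131/8
p^(4)(0) = 1521/16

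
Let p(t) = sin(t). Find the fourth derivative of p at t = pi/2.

Compute the successive derivatives at the expansion point and divide by k!.
From the series, [(t - pi/2)^4] p = 1/24; multiply by 4! = 24 to get 1.

1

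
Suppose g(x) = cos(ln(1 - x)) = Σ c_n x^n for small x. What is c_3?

Compose series: expand the inner function first, then feed it into the outer expansion.
g(0) = 1
g′(0) = 0
g′′(0) = -1
g′′′(0) = -3
So c_3 = g′′′(0)/3! = -1/2.

-1/2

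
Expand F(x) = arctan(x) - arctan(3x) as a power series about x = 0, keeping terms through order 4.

26*x^3/3 - 2*x

Add the two expansions coefficient-wise.
F(0) = 0
F′(0) = -2
F′′(0) = 0
F′′′(0) = 52
F^(4)(0) = 0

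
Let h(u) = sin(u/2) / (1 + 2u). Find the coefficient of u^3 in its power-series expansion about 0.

95/48

Expand each factor separately, then convolve coefficients.
h(0) = 0
h′(0) = 1/2
h′′(0) = -2
h′′′(0) = 95/8
Then c_k = h^(k)(0)/k! gives each Taylor coefficient.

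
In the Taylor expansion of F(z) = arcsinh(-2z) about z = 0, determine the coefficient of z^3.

4/3

Compute the successive derivatives at the expansion point and divide by k!.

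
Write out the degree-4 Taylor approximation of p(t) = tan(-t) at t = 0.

-t^3/3 - t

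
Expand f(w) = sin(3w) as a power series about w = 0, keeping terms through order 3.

-9*w^3/2 + 3*w

[w^0] = 0;  [w^1] = 3;  [w^2] = 0;  [w^3] = -9/2.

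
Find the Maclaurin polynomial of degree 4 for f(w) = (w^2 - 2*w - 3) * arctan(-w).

-2*w^4/3 - 2*w^3 + 2*w^2 + 3*w

Distribute the polynomial across the series and collect like powers.
[w^0] = 0;  [w^1] = 3;  [w^2] = 2;  [w^3] = -2;  [w^4] = -2/3.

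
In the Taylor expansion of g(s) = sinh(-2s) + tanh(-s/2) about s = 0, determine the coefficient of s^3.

Expand each term separately and add.

-31/24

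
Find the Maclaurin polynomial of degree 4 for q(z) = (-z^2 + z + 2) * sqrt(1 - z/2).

19*z^4/1024 + 13*z^3/64 - 21*z^2/16 + z/2 + 2

Multiply each power in the prefactor through the base expansion.
q(0) = 2
q′(0) = 1/2
q′′(0) = -21/8
q′′′(0) = 39/32
q^(4)(0) = 57/128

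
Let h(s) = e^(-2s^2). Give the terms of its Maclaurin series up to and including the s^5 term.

2*s^4 - 2*s^2 + 1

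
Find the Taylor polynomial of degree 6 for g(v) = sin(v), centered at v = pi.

-(v - pi)^5/120 + (v - pi)^3/6 - (v - pi)

g(pi) = 0
g′(pi) = -1
g′′(pi) = 0
g′′′(pi) = 1
g^(4)(pi) = 0
g^(5)(pi) = -1
g^(6)(pi) = 0
Dividing each by k! gives the coefficients c_0, ..., c_6.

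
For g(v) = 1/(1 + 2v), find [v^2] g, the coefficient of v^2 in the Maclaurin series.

Differentiate repeatedly and evaluate at the center.
g(0) = 1
g′(0) = -2
g′′(0) = 8

4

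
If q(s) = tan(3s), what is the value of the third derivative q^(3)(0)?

Apply the Taylor formula c_k = f^(k)(a)/k!.
From the series, [s^3] q = 9; multiply by 3! = 6 to get 54.

54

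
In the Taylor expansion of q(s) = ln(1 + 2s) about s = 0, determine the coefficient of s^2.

-2

q(0) = 0
q′(0) = 2
q′′(0) = -4
The Taylor polynomial is Σ q^(k)(0)/k! · s^k.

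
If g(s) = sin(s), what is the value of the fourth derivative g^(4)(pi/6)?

1/2

The coefficient of (s - pi/6)^4 in the expansion is 1/48, so g^(4)(pi/6) = 4! * (1/48) = 1/2.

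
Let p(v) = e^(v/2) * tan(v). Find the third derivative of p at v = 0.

11/4

Take the Cauchy product of the two expansions.
From the series, [v^3] p = 11/24; multiply by 3! = 6 to get 11/4.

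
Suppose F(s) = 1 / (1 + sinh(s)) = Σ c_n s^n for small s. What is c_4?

4/3

Write 1/(1+u) = 1 - u + u^2 - u^3 + ... and substitute the series for u.
F(0) = 1
F′(0) = -1
F′′(0) = 2
F′′′(0) = -7
F^(4)(0) = 32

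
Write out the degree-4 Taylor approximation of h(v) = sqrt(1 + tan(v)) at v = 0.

-47*v^4/384 + 11*v^3/48 - v^2/8 + v/2 + 1

Compose series: expand the inner function first, then feed it into the outer expansion.
[v^0] = 1;  [v^1] = 1/2;  [v^2] = -1/8;  [v^3] = 11/48;  [v^4] = -47/384.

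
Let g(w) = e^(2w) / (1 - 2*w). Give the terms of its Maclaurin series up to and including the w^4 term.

Expand 1/(denominator) as a geometric series and multiply by the numerator's series.

130*w^4/3 + 64*w^3/3 + 10*w^2 + 4*w + 1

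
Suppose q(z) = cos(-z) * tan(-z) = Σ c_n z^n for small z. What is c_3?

Write out both Maclaurin series and multiply, keeping only the needed powers.
q(0) = 0
q′(0) = -1
q′′(0) = 0
q′′′(0) = 1

1/6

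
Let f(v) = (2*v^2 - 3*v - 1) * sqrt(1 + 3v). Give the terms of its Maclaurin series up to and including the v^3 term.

Shift and add copies of the series according to the polynomial's terms.
[v^0] = -1;  [v^1] = -9/2;  [v^2] = -11/8;  [v^3] = 75/16.

75*v^3/16 - 11*v^2/8 - 9*v/2 - 1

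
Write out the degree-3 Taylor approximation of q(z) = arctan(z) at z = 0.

-z^3/3 + z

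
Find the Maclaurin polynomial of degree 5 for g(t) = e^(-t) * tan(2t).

Expand each factor separately, then convolve coefficients.
[t^0] = 0;  [t^1] = 2;  [t^2] = -2;  [t^3] = 11/3;  [t^4] = -3;  [t^5] = 341/60.

341*t^5/60 - 3*t^4 + 11*t^3/3 - 2*t^2 + 2*t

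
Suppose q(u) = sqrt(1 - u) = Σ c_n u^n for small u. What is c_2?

-1/8

Differentiate repeatedly and evaluate at the center.
So c_2 = q′′(0)/2! = -1/8.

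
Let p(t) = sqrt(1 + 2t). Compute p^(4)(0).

-15

The coefficient of t^4 in the expansion is -5/8, so p^(4)(0) = 4! * (-5/8) = -15.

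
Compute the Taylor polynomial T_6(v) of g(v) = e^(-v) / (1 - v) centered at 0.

Expand 1/(denominator) as a geometric series and multiply by the numerator's series.
g(0) = 1
g′(0) = 0
g′′(0) = 1
g′′′(0) = 2
g^(4)(0) = 9
g^(5)(0) = 44
g^(6)(0) = 265
Then c_k = g^(k)(0)/k! gives each Taylor coefficient.

53*v^6/144 + 11*v^5/30 + 3*v^4/8 + v^3/3 + v^2/2 + 1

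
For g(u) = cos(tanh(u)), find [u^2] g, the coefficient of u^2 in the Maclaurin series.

Substitute the inner expansion into the outer series and collect powers.

-1/2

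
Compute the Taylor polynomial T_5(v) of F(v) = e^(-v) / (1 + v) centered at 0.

Expand each factor separately, then convolve coefficients.
F(0) = 1
F′(0) = -2
F′′(0) = 5
F′′′(0) = -16
F^(4)(0) = 65
F^(5)(0) = -326

-163*v^5/60 + 65*v^4/24 - 8*v^3/3 + 5*v^2/2 - 2*v + 1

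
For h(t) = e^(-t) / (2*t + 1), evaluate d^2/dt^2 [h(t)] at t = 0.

13

Use 1/(1 - r) = Σ r^k on the denominator, then take the Cauchy product.
The coefficient of t^2 in the expansion is 13/2, so h′′(0) = 2! * (13/2) = 13.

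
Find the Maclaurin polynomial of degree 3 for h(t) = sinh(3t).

9*t^3/2 + 3*t

Use the known series and substitute for the argument.
h(0) = 0
h′(0) = 3
h′′(0) = 0
h′′′(0) = 27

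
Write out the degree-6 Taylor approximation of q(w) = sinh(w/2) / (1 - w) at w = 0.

667*w^6/1280 + 667*w^5/1280 + 25*w^4/48 + 25*w^3/48 + w^2/2 + w/2

Take the Cauchy product of the two expansions.
q(0) = 0
q′(0) = 1/2
q′′(0) = 1
q′′′(0) = 25/8
q^(4)(0) = 25/2
q^(5)(0) = 2001/32
q^(6)(0) = 6003/16
Then c_k = q^(k)(0)/k! gives each Taylor coefficient.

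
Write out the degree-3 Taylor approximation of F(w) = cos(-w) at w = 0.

1 - w^2/2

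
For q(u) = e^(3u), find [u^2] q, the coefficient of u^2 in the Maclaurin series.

[u^0] = 1;  [u^1] = 3;  [u^2] = 9/2.

9/2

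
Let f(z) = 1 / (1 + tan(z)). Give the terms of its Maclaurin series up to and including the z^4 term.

Expand as Σ (-1)^k u^k with u equal to the inner function's series.
f(0) = 1
f′(0) = -1
f′′(0) = 2
f′′′(0) = -8
f^(4)(0) = 40

5*z^4/3 - 4*z^3/3 + z^2 - z + 1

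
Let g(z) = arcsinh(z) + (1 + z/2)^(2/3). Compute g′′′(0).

-26/27

Expand each term separately and add.
The coefficient of z^3 in the expansion is -13/81, so g′′′(0) = 3! * (-13/81) = -26/27.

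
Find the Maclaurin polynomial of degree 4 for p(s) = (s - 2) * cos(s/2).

-s^4/192 - s^3/8 + s^2/4 + s - 2

Shift and add copies of the series according to the polynomial's terms.
[s^0] = -2;  [s^1] = 1;  [s^2] = 1/4;  [s^3] = -1/8;  [s^4] = -1/192.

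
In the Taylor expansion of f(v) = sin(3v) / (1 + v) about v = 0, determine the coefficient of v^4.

Write out both Maclaurin series and multiply, keeping only the needed powers.
f(0) = 0
f′(0) = 3
f′′(0) = -6
f′′′(0) = -9
f^(4)(0) = 36
So c_4 = f^(4)(0)/4! = 3/2.

3/2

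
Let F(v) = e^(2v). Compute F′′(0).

4

Compute the successive derivatives at the expansion point and divide by k!.
The coefficient of v^2 in the expansion is 2, so F′′(0) = 2! * (2) = 4.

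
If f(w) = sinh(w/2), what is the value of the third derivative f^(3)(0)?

1/8

From the series, [w^3] f = 1/48; multiply by 3! = 6 to get 1/8.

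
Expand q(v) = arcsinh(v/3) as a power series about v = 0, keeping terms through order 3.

-v^3/162 + v/3

Apply the Taylor formula c_k = f^(k)(a)/k!.
q(0) = 0
q′(0) = 1/3
q′′(0) = 0
q′′′(0) = -1/27
Dividing each by k! gives the coefficients c_0, ..., c_3.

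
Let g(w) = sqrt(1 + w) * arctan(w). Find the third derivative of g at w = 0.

Multiply the two series term by term and collect like powers.
From the series, [w^3] g = -11/24; multiply by 3! = 6 to get -11/4.

-11/4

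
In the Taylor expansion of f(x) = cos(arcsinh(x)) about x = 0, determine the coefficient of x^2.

-1/2

Plug the Maclaurin series of the inner function into that of the outer and collect terms.
[x^0] = 1;  [x^1] = 0;  [x^2] = -1/2.
So c_2 = f′′(0)/2! = -1/2.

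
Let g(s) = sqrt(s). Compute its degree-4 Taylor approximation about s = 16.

g(16) = 4
g′(16) = 1/8
g′′(16) = -1/256
g′′′(16) = 3/8192
g^(4)(16) = -15/262144

-5*(s - 16)^4/2097152 + (s - 16)^3/16384 - (s - 16)^2/512 + (s - 16)/8 + 4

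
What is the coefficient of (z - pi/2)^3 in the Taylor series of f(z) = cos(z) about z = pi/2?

1/6

Compute the successive derivatives at the expansion point and divide by k!.
f(pi/2) = 0
f′(pi/2) = -1
f′′(pi/2) = 0
f′′′(pi/2) = 1
So c_3 = f′′′(pi/2)/3! = 1/6.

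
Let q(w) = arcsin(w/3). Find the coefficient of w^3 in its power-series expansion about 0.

Differentiate repeatedly and evaluate at the center.
q(0) = 0
q′(0) = 1/3
q′′(0) = 0
q′′′(0) = 1/27
The Taylor polynomial is Σ q^(k)(0)/k! · w^k.

1/162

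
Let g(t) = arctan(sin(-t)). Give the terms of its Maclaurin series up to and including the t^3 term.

t^3/2 - t

Let u equal the inner series; expand the outer function in u and truncate.
g(0) = 0
g′(0) = -1
g′′(0) = 0
g′′′(0) = 3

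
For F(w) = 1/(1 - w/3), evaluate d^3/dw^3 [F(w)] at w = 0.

2/9

The coefficient of w^3 in the expansion is 1/27, so F′′′(0) = 3! * (1/27) = 2/9.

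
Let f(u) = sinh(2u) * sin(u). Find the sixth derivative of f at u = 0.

44

Write out both Maclaurin series and multiply, keeping only the needed powers.
From the series, [u^6] f = 11/180; multiply by 6! = 720 to get 44.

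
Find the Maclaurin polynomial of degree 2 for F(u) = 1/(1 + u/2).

F(0) = 1
F′(0) = -1/2
F′′(0) = 1/2
Then c_k = F^(k)(0)/k! gives each Taylor coefficient.

u^2/4 - u/2 + 1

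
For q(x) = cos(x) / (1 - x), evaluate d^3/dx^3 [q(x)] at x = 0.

3

Expand each factor separately, then convolve coefficients.
From the series, [x^3] q = 1/2; multiply by 3! = 6 to get 3.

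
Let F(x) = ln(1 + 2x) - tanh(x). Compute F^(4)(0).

Add the two expansions coefficient-wise.
The coefficient of x^4 in the expansion is -4, so F^(4)(0) = 4! * (-4) = -96.

-96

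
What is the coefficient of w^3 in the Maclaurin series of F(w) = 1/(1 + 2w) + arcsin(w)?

Combine the two series term by term.
[w^0] = 1;  [w^1] = -1;  [w^2] = 4;  [w^3] = -47/6.

-47/6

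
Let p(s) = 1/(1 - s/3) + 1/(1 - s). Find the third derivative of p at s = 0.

Add the two expansions coefficient-wise.
From the series, [s^3] p = 28/27; multiply by 3! = 6 to get 56/9.

56/9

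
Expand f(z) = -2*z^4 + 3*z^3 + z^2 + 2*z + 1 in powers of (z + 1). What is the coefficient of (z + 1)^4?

[(z + 1)^0] = -5;  [(z + 1)^1] = 17;  [(z + 1)^2] = -20;  [(z + 1)^3] = 11;  [(z + 1)^4] = -2.

-2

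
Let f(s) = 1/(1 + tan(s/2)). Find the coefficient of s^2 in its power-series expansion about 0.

Let u equal the inner series; expand the outer function in u and truncate.
f(0) = 1
f′(0) = -1/2
f′′(0) = 1/2

1/4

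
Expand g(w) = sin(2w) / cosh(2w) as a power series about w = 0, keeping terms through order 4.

-16*w^3/3 + 2*w

Invert the denominator's series and multiply.
g(0) = 0
g′(0) = 2
g′′(0) = 0
g′′′(0) = -32
g^(4)(0) = 0
The Taylor polynomial is Σ g^(k)(0)/k! · w^k.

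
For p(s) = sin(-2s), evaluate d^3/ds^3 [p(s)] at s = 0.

8

From the series, [s^3] p = 4/3; multiply by 3! = 6 to get 8.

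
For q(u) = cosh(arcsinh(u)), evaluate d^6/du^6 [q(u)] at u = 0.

Let u equal the inner series; expand the outer function in u and truncate.
The coefficient of u^6 in the expansion is 1/16, so q^(6)(0) = 6! * (1/16) = 45.

45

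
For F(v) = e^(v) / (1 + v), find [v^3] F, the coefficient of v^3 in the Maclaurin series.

-1/3

Write out both Maclaurin series and multiply, keeping only the needed powers.
F(0) = 1
F′(0) = 0
F′′(0) = 1
F′′′(0) = -2
So c_3 = F′′′(0)/3! = -1/3.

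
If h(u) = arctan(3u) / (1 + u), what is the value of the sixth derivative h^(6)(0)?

-30672

Take the Cauchy product of the two expansions.
The coefficient of u^6 in the expansion is -213/5, so h^(6)(0) = 6! * (-213/5) = -30672.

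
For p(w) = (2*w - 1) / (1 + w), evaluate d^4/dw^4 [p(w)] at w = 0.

-72

Distribute the polynomial across the series and collect like powers.
The coefficient of w^4 in the expansion is -3, so p^(4)(0) = 4! * (-3) = -72.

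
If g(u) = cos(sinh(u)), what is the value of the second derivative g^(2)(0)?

-1

Let u equal the inner series; expand the outer function in u and truncate.
The coefficient of u^2 in the expansion is -1/2, so g′′(0) = 2! * (-1/2) = -1.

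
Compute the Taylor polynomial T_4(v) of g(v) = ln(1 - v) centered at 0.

-v^4/4 - v^3/3 - v^2/2 - v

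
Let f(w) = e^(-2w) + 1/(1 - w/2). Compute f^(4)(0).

Expand each term separately and add.
The coefficient of w^4 in the expansion is 35/48, so f^(4)(0) = 4! * (35/48) = 35/2.

35/2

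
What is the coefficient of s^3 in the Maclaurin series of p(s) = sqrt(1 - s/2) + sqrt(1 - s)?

Add the two expansions coefficient-wise.
p(0) = 2
p′(0) = -3/4
p′′(0) = -5/16
p′′′(0) = -27/64
Then c_k = p^(k)(0)/k! gives each Taylor coefficient.

-9/128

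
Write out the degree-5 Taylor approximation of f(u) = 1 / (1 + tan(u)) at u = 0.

Expand as Σ (-1)^k u^k with u equal to the inner function's series.
f(0) = 1
f′(0) = -1
f′′(0) = 2
f′′′(0) = -8
f^(4)(0) = 40
f^(5)(0) = -256
Dividing each by k! gives the coefficients c_0, ..., c_5.

-32*u^5/15 + 5*u^4/3 - 4*u^3/3 + u^2 - u + 1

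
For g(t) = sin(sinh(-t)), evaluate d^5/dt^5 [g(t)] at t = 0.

8

Let u equal the inner series; expand the outer function in u and truncate.
From the series, [t^5] g = 1/15; multiply by 5! = 120 to get 8.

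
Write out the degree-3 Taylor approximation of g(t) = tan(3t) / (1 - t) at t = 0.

12*t^3 + 3*t^2 + 3*t

Take the Cauchy product of the two expansions.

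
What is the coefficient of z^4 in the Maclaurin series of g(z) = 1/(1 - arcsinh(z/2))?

Plug the Maclaurin series of the inner function into that of the outer and collect terms.
g(0) = 1
g′(0) = 1/2
g′′(0) = 1/2
g′′′(0) = 5/8
g^(4)(0) = 1

1/24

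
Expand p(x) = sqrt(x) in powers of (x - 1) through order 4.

-5*(x - 1)^4/128 + (x - 1)^3/16 - (x - 1)^2/8 + (x - 1)/2 + 1

p(1) = 1
p′(1) = 1/2
p′′(1) = -1/4
p′′′(1) = 3/8
p^(4)(1) = -15/16
Dividing each by k! gives the coefficients c_0, ..., c_4.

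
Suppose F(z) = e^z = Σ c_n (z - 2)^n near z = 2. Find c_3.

F(2) = e^(2)
F′(2) = e^(2)
F′′(2) = e^(2)
F′′′(2) = e^(2)
So c_3 = F′′′(2)/3! = e^(2)/6.

e^(2)/6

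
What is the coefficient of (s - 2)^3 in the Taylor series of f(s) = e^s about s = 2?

e^(2)/6

f(2) = e^(2)
f′(2) = e^(2)
f′′(2) = e^(2)
f′′′(2) = e^(2)
So c_3 = f′′′(2)/3! = e^(2)/6.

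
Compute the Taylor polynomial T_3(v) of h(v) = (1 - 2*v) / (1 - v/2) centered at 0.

-3*v^3/8 - 3*v^2/4 - 3*v/2 + 1

Multiply each power in the prefactor through the base expansion.
[v^0] = 1;  [v^1] = -3/2;  [v^2] = -3/4;  [v^3] = -3/8.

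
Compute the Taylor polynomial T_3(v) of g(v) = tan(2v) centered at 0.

8*v^3/3 + 2*v

g(0) = 0
g′(0) = 2
g′′(0) = 0
g′′′(0) = 16
Dividing each by k! gives the coefficients c_0, ..., c_3.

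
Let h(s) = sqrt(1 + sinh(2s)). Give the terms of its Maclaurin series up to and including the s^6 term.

-2401*s^6/720 + 241*s^5/120 - 31*s^4/24 + 7*s^3/6 - s^2/2 + s + 1

Let u equal the inner series; expand the outer function in u and truncate.
[s^0] = 1;  [s^1] = 1;  [s^2] = -1/2;  [s^3] = 7/6;  [s^4] = -31/24;  [s^5] = 241/120;  [s^6] = -2401/720.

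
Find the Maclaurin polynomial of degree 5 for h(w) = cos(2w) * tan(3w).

82*w^5/5 + 3*w^3 + 3*w

Multiply the two series term by term and collect like powers.
[w^0] = 0;  [w^1] = 3;  [w^2] = 0;  [w^3] = 3;  [w^4] = 0;  [w^5] = 82/5.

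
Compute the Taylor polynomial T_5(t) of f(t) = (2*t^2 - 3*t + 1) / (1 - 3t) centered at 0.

Shift and add copies of the series according to the polynomial's terms.

54*t^5 + 18*t^4 + 6*t^3 + 2*t^2 + 1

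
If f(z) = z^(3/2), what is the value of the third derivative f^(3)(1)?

The coefficient of (z - 1)^3 in the expansion is -1/16, so f′′′(1) = 3! * (-1/16) = -3/8.

-3/8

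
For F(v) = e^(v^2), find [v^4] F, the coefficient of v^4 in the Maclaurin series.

F(0) = 1
F′(0) = 0
F′′(0) = 2
F′′′(0) = 0
F^(4)(0) = 12

1/2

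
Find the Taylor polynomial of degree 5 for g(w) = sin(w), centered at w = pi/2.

(w - pi/2)^4/24 - (w - pi/2)^2/2 + 1

Use the known series and substitute for the argument.
[(w - pi/2)^0] = 1;  [(w - pi/2)^1] = 0;  [(w - pi/2)^2] = -1/2;  [(w - pi/2)^3] = 0;  [(w - pi/2)^4] = 1/24;  [(w - pi/2)^5] = 0.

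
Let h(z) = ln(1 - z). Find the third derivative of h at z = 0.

-2

From the series, [z^3] h = -1/3; multiply by 3! = 6 to get -2.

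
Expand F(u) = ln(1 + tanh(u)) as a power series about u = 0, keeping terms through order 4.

u^4/12 - u^2/2 + u

Compose series: expand the inner function first, then feed it into the outer expansion.
F(0) = 0
F′(0) = 1
F′′(0) = -1
F′′′(0) = 0
F^(4)(0) = 2
The Taylor polynomial is Σ F^(k)(0)/k! · u^k.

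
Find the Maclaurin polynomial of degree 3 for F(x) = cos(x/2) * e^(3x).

33*x^3/8 + 35*x^2/8 + 3*x + 1

Expand each factor separately, then convolve coefficients.
F(0) = 1
F′(0) = 3
F′′(0) = 35/4
F′′′(0) = 99/4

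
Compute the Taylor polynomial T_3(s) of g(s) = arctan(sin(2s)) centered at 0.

Substitute the inner expansion into the outer series and collect powers.
g(0) = 0
g′(0) = 2
g′′(0) = 0
g′′′(0) = -24
The Taylor polynomial is Σ g^(k)(0)/k! · s^k.

-4*s^3 + 2*s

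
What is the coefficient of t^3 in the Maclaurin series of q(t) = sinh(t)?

q(0) = 0
q′(0) = 1
q′′(0) = 0
q′′′(0) = 1
So c_3 = q′′′(0)/3! = 1/6.

1/6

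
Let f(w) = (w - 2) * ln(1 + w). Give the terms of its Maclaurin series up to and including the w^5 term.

Shift and add copies of the series according to the polynomial's terms.
f(0) = 0
f′(0) = -2
f′′(0) = 4
f′′′(0) = -7
f^(4)(0) = 20
f^(5)(0) = -78
Then c_k = f^(k)(0)/k! gives each Taylor coefficient.

-13*w^5/20 + 5*w^4/6 - 7*w^3/6 + 2*w^2 - 2*w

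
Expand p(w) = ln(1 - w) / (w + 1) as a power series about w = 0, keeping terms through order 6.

37*w^6/60 - 47*w^5/60 + 7*w^4/12 - 5*w^3/6 + w^2/2 - w

Multiply the numerator's expansion by the denominator's geometric series.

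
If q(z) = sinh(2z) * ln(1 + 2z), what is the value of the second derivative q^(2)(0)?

Write out both Maclaurin series and multiply, keeping only the needed powers.
The coefficient of z^2 in the expansion is 4, so q′′(0) = 2! * (4) = 8.

8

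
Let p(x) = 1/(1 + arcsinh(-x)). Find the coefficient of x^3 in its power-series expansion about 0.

Plug the Maclaurin series of the inner function into that of the outer and collect terms.
p(0) = 1
p′(0) = 1
p′′(0) = 2
p′′′(0) = 5
The Taylor polynomial is Σ p^(k)(0)/k! · x^k.

5/6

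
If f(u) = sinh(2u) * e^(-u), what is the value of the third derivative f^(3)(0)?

14

Multiply the two series term by term and collect like powers.
From the series, [u^3] f = 7/3; multiply by 3! = 6 to get 14.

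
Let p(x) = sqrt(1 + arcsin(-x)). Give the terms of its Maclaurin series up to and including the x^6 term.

-3169*x^6/46080 - 123*x^5/1280 - 31*x^4/384 - 7*x^3/48 - x^2/8 - x/2 + 1

Compose series: expand the inner function first, then feed it into the outer expansion.
p(0) = 1
p′(0) = -1/2
p′′(0) = -1/4
p′′′(0) = -7/8
p^(4)(0) = -31/16
p^(5)(0) = -369/32
p^(6)(0) = -3169/64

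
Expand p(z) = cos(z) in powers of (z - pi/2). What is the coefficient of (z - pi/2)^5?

Use the known series and substitute for the argument.
p(pi/2) = 0
p′(pi/2) = -1
p′′(pi/2) = 0
p′′′(pi/2) = 1
p^(4)(pi/2) = 0
p^(5)(pi/2) = -1
So c_5 = p^(5)(pi/2)/5! = -1/120.

-1/120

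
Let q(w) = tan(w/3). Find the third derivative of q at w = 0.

2/27

The coefficient of w^3 in the expansion is 1/81, so q′′′(0) = 3! * (1/81) = 2/27.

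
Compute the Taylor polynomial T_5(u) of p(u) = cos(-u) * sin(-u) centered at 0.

Expand each factor separately, then convolve coefficients.
p(0) = 0
p′(0) = -1
p′′(0) = 0
p′′′(0) = 4
p^(4)(0) = 0
p^(5)(0) = -16
The Taylor polynomial is Σ p^(k)(0)/k! · u^k.

-2*u^5/15 + 2*u^3/3 - u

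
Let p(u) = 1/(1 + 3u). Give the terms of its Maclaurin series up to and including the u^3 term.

Apply the Taylor formula c_k = f^(k)(a)/k!.
p(0) = 1
p′(0) = -3
p′′(0) = 18
p′′′(0) = -162
The Taylor polynomial is Σ p^(k)(0)/k! · u^k.

-27*u^3 + 9*u^2 - 3*u + 1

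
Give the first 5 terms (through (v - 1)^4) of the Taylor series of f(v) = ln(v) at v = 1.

Differentiate repeatedly and evaluate at the center.

-(v - 1)^4/4 + (v - 1)^3/3 - (v - 1)^2/2 + (v - 1)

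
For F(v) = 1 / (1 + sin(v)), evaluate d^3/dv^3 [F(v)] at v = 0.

-5

Expand as Σ (-1)^k u^k with u equal to the inner function's series.
From the series, [v^3] F = -5/6; multiply by 3! = 6 to get -5.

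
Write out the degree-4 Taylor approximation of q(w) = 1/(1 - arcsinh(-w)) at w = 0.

Compose series: expand the inner function first, then feed it into the outer expansion.
q(0) = 1
q′(0) = -1
q′′(0) = 2
q′′′(0) = -5
q^(4)(0) = 16
Then c_k = q^(k)(0)/k! gives each Taylor coefficient.

2*w^4/3 - 5*w^3/6 + w^2 - w + 1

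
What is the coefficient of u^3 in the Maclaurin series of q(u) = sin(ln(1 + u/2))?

1/48

Let u equal the inner series; expand the outer function in u and truncate.
So c_3 = q′′′(0)/3! = 1/48.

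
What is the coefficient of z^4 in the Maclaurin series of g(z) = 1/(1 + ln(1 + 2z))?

176/3

Plug the Maclaurin series of the inner function into that of the outer and collect terms.
g(0) = 1
g′(0) = -2
g′′(0) = 12
g′′′(0) = -112
g^(4)(0) = 1408
So c_4 = g^(4)(0)/4! = 176/3.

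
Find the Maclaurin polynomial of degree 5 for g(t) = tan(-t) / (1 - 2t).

-262*t^5/15 - 26*t^4/3 - 13*t^3/3 - 2*t^2 - t

Take the Cauchy product of the two expansions.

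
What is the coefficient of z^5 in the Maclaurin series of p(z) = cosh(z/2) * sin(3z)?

941/640

Write out both Maclaurin series and multiply, keeping only the needed powers.
p(0) = 0
p′(0) = 3
p′′(0) = 0
p′′′(0) = -99/4
p^(4)(0) = 0
p^(5)(0) = 2823/16
So c_5 = p^(5)(0)/5! = 941/640.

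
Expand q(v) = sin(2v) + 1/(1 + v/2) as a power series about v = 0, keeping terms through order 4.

v^4/16 - 35*v^3/24 + v^2/4 + 3*v/2 + 1

Add the two expansions coefficient-wise.
[v^0] = 1;  [v^1] = 3/2;  [v^2] = 1/4;  [v^3] = -35/24;  [v^4] = 1/16.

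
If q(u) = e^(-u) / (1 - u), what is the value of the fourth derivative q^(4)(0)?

9

Take the Cauchy product of the two expansions.
From the series, [u^4] q = 3/8; multiply by 4! = 24 to get 9.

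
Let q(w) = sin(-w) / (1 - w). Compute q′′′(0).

-5

Take the Cauchy product of the two expansions.
From the series, [w^3] q = -5/6; multiply by 3! = 6 to get -5.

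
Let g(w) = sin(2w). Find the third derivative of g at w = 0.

-8

Differentiate repeatedly and evaluate at the center.
The coefficient of w^3 in the expansion is -4/3, so g′′′(0) = 3! * (-4/3) = -8.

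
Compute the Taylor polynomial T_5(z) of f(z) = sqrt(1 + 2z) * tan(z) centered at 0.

Multiply the two series term by term and collect like powers.
f(0) = 0
f′(0) = 1
f′′(0) = 2
f′′′(0) = -1
f^(4)(0) = 20
f^(5)(0) = -79
Dividing each by k! gives the coefficients c_0, ..., c_5.

-79*z^5/120 + 5*z^4/6 - z^3/6 + z^2 + z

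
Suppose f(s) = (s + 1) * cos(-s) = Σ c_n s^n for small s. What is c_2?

-1/2

Shift and add copies of the series according to the polynomial's terms.
[s^0] = 1;  [s^1] = 1;  [s^2] = -1/2.
So c_2 = f′′(0)/2! = -1/2.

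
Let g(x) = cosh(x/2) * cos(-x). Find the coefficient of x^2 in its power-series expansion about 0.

Expand each factor separately, then convolve coefficients.
g(0) = 1
g′(0) = 0
g′′(0) = -3/4
Dividing each by k! gives the coefficients c_0, ..., c_2.

-3/8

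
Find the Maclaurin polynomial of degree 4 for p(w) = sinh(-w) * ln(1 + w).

Write out both Maclaurin series and multiply, keeping only the needed powers.
p(0) = 0
p′(0) = 0
p′′(0) = -2
p′′′(0) = 3
p^(4)(0) = -12
The Taylor polynomial is Σ p^(k)(0)/k! · w^k.

-w^4/2 + w^3/2 - w^2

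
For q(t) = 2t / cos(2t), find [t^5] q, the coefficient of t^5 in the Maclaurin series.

Write the quotient as an unknown series and match coefficients against numerator = denominator · series.
q(0) = 0
q′(0) = 2
q′′(0) = 0
q′′′(0) = 24
q^(4)(0) = 0
q^(5)(0) = 800
So c_5 = q^(5)(0)/5! = 20/3.

20/3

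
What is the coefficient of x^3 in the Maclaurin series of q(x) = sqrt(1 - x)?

-1/16

[x^0] = 1;  [x^1] = -1/2;  [x^2] = -1/8;  [x^3] = -1/16.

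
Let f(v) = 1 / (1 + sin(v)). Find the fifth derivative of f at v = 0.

Write 1/(1+u) = 1 - u + u^2 - u^3 + ... and substitute the series for u.
The coefficient of v^5 in the expansion is -61/120, so f^(5)(0) = 5! * (-61/120) = -61.

-61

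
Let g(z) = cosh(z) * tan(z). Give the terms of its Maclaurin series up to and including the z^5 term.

Multiply the two series term by term and collect like powers.
g(0) = 0
g′(0) = 1
g′′(0) = 0
g′′′(0) = 5
g^(4)(0) = 0
g^(5)(0) = 41
The Taylor polynomial is Σ g^(k)(0)/k! · z^k.

41*z^5/120 + 5*z^3/6 + z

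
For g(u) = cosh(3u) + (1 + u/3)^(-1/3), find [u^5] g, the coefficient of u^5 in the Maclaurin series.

-91/177147

Add the two expansions coefficient-wise.
So c_5 = g^(5)(0)/5! = -91/177147.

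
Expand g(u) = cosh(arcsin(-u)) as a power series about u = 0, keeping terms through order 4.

5*u^4/24 + u^2/2 + 1

Compose series: expand the inner function first, then feed it into the outer expansion.
g(0) = 1
g′(0) = 0
g′′(0) = 1
g′′′(0) = 0
g^(4)(0) = 5
Dividing each by k! gives the coefficients c_0, ..., c_4.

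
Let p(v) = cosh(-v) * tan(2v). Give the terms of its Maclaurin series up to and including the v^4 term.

11*v^3/3 + 2*v

Write out both Maclaurin series and multiply, keeping only the needed powers.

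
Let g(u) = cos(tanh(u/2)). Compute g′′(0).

-1/4

Substitute the inner expansion into the outer series and collect powers.
The coefficient of u^2 in the expansion is -1/8, so g′′(0) = 2! * (-1/8) = -1/4.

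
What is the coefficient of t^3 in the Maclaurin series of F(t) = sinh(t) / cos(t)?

Invert the denominator's series and multiply.
F(0) = 0
F′(0) = 1
F′′(0) = 0
F′′′(0) = 4
Then c_k = F^(k)(0)/k! gives each Taylor coefficient.

2/3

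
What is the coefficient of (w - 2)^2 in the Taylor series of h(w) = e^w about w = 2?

c_2 = h′′(2)/2! = e^(2)/2.

e^(2)/2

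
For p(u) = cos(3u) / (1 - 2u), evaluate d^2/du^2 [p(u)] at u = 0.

-1

Take the Cauchy product of the two expansions.
The coefficient of u^2 in the expansion is -1/2, so p′′(0) = 2! * (-1/2) = -1.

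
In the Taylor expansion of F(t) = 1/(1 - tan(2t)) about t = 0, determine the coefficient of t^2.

Compose series: expand the inner function first, then feed it into the outer expansion.
F(0) = 1
F′(0) = 2
F′′(0) = 8
Dividing each by k! gives the coefficients c_0, ..., c_2.

4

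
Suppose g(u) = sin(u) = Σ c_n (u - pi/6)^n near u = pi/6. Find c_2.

-1/4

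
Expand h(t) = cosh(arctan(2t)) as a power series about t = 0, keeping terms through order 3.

Plug the Maclaurin series of the inner function into that of the outer and collect terms.
h(0) = 1
h′(0) = 0
h′′(0) = 4
h′′′(0) = 0
Dividing each by k! gives the coefficients c_0, ..., c_3.

2*t^2 + 1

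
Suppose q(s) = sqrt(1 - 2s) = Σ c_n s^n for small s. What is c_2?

q(0) = 1
q′(0) = -1
q′′(0) = -1

-1/2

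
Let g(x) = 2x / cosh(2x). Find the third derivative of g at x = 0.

-24

Invert the denominator's series and multiply.
From the series, [x^3] g = -4; multiply by 3! = 6 to get -24.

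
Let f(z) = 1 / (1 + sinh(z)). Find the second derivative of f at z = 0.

2

Expand as Σ (-1)^k u^k with u equal to the inner function's series.
The coefficient of z^2 in the expansion is 1, so f′′(0) = 2! * (1) = 2.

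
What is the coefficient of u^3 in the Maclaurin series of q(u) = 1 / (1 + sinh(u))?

Use the geometric series for the reciprocal, then substitute.
q(0) = 1
q′(0) = -1
q′′(0) = 2
q′′′(0) = -7
So c_3 = q′′′(0)/3! = -7/6.

-7/6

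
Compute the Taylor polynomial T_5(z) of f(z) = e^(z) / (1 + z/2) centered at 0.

Write out both Maclaurin series and multiply, keeping only the needed powers.
f(0) = 1
f′(0) = 1/2
f′′(0) = 1/2
f′′′(0) = 1/4
f^(4)(0) = 1/2
f^(5)(0) = -1/4
The Taylor polynomial is Σ f^(k)(0)/k! · z^k.

-z^5/480 + z^4/48 + z^3/24 + z^2/4 + z/2 + 1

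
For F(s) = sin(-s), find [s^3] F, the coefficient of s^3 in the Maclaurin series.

1/6

F(0) = 0
F′(0) = -1
F′′(0) = 0
F′′′(0) = 1
Dividing each by k! gives the coefficients c_0, ..., c_3.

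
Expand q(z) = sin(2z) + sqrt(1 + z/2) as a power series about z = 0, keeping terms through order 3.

-509*z^3/384 - z^2/32 + 9*z/4 + 1

Add the two expansions coefficient-wise.
[z^0] = 1;  [z^1] = 9/4;  [z^2] = -1/32;  [z^3] = -509/384.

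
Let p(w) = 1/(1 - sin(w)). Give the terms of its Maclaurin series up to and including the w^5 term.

61*w^5/120 + 2*w^4/3 + 5*w^3/6 + w^2 + w + 1

Let u equal the inner series; expand the outer function in u and truncate.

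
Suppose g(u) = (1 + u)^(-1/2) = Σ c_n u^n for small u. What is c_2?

3/8

g(0) = 1
g′(0) = -1/2
g′′(0) = 3/4
Dividing each by k! gives the coefficients c_0, ..., c_2.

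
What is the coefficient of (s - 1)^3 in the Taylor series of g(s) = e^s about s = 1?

e/6

g(1) = e
g′(1) = e
g′′(1) = e
g′′′(1) = e
So c_3 = g′′′(1)/3! = e/6.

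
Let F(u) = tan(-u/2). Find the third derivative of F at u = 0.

-1/4

From the series, [u^3] F = -1/24; multiply by 3! = 6 to get -1/4.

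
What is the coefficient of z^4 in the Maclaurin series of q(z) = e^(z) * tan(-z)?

Expand each factor separately, then convolve coefficients.
[z^0] = 0;  [z^1] = -1;  [z^2] = -1;  [z^3] = -5/6;  [z^4] = -1/2.
So c_4 = q^(4)(0)/4! = -1/2.

-1/2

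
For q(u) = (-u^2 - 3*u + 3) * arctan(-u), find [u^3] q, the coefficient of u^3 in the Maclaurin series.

2

Multiply each power in the prefactor through the base expansion.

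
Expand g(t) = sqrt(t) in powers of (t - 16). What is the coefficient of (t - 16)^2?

-1/512

[(t - 16)^0] = 4;  [(t - 16)^1] = 1/8;  [(t - 16)^2] = -1/512.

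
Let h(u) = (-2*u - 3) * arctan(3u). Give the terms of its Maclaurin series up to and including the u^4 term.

Distribute the polynomial across the series and collect like powers.
[u^0] = 0;  [u^1] = -9;  [u^2] = -6;  [u^3] = 27;  [u^4] = 18.

18*u^4 + 27*u^3 - 6*u^2 - 9*u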